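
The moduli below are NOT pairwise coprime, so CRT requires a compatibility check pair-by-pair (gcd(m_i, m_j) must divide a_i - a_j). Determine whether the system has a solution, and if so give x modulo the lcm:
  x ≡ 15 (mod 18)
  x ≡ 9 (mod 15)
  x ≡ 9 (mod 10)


Moduli 18, 15, 10 are not pairwise coprime, so CRT works modulo lcm(m_i) when all pairwise compatibility conditions hold.
Pairwise compatibility: gcd(m_i, m_j) must divide a_i - a_j for every pair.
Merge one congruence at a time:
  Start: x ≡ 15 (mod 18).
  Combine with x ≡ 9 (mod 15): gcd(18, 15) = 3; 9 - 15 = -6, which IS divisible by 3, so compatible.
    Write x = 15 + 18·t and substitute into x ≡ 9 (mod 15): 18·t ≡ 9 − 15 = -6 (mod 15).
    Divide the congruence (and modulus) by g = 3: 6·t ≡ -2 (mod 5).
    Reduce coefficients mod 5: 1·t ≡ 3 (mod 5).
    So t ≡ 3 (mod 5).
    Then x = 15 + 18·3 = 69, valid modulo lcm(18, 15) = 90: x ≡ 69 (mod 90).
  Combine with x ≡ 9 (mod 10): gcd(90, 10) = 10; 9 - 69 = -60, which IS divisible by 10, so compatible.
    Write x = 69 + 90·t and substitute into x ≡ 9 (mod 10): 90·t ≡ 9 − 69 = -60 (mod 10).
    Divide the congruence (and modulus) by g = 10: 9·t ≡ -6 (mod 1).
    Modulo 1 every t works; take t = 0.
    Then x = 69 + 90·0 = 69, valid modulo lcm(90, 10) = 90: x ≡ 69 (mod 90).
Verify: 69 mod 18 = 15, 69 mod 15 = 9, 69 mod 10 = 9.

x ≡ 69 (mod 90).


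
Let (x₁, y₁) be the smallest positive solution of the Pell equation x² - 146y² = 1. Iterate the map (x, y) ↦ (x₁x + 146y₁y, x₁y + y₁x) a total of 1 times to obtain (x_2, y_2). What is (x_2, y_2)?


Step 1: Find the fundamental solution (x₁, y₁) of x² - 146y² = 1.
  Expand √146 as a continued fraction. a₀ = ⌊√146⌋ = 12; iterate m_{k+1} = d_k·a_k − m_k, d_{k+1} = (146 − m_{k+1}²)/d_k, a_{k+1} = ⌊(a₀ + m_{k+1})/d_{k+1}⌋ (starting m₀ = 0, d₀ = 1), with convergents p_k = a_k·p_{k-1} + p_{k-2}, q_k = a_k·q_{k-1} + q_{k-2} (p₋₁ = 1, q₋₁ = 0):
  k = 0: a₀ = 12; p₀/q₀ = 12/1; p₀² − 146·q₀² = 144 − 146 = -2.
  k = 1: m = 12, d = 2, a = ⌊(12 + 12)/2⌋ = 12; p/q = (12·12 + 1)/(12·1 + 0) = 145/12; p² − 146·q² = 21025 − 21024 = 1.
  The first convergent with p² − 146·q² = 1 gives the fundamental solution (x₁, y₁) = (145, 12).
Step 2: Apply the recurrence (x_{n+1}, y_{n+1}) = (x₁x_n + 146y₁y_n, x₁y_n + y₁x_n) repeatedly.
  From (x_1, y_1) = (145, 12): x_2 = 145·145 + 146·12·12 = 42049; y_2 = 145·12 + 12·145 = 3480.
Step 3: Verify x_2² - 146·y_2² = 1768118401 - 1768118400 = 1 (should be 1). ✓

(x_1, y_1) = (145, 12); (x_2, y_2) = (42049, 3480).


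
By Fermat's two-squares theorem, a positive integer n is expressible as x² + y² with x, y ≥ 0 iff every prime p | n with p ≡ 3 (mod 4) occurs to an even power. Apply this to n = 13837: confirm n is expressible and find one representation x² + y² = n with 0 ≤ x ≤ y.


Step 1: Factor n = 13837 = 101 · 137.
Step 2: Check the mod-4 condition on each prime factor: 101 ≡ 1 (mod 4), exponent 1; 137 ≡ 1 (mod 4), exponent 1.
All primes ≡ 3 (mod 4) appear to even exponent (or don't appear), so by the two-squares theorem n IS expressible as a sum of two squares.
Step 3: Build a representation. Here n = 101 · 137 is a product of primes ≡ 1 (mod 4). Each prime p ≡ 1 (mod 4) is itself a sum of two squares; find a² by testing p − a² for a perfect square:
  101: 101 − 1² = 100 = 10² ⇒ 101 = 1² + 10².
  137: 137 − 1² = 136, 137 − 2² = 133, 137 − 3² = 128, 137 − 4² = 121 = 11² ⇒ 137 = 4² + 11².
  Combine using the Brahmagupta–Fibonacci identity (a² + b²)(c² + d²) = (ac − bd)² + (ad + bc)² = (ac + bd)² + (ad − bc)²:
  101 · 137 = 13837: from (1² + 10²)(4² + 11²), take (1·4 − 10·11, 1·11 + 10·4) = (4 − 110, 11 + 40) = (-106, 51); dropping signs (only squares matter) gives (106, 51); check 106² + 51² = 11236 + 2601 = 13837 ✓.
Step 4: Order so x ≤ y and verify: 51² + 106² = 2601 + 11236 = 13837 = n. ✓

n = 13837 = 51² + 106² (one valid representation with x ≤ y).


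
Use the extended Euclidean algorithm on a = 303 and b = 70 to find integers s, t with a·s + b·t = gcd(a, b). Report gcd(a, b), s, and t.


Euclidean algorithm on (303, 70) — divide until remainder is 0:
  303 = 4 · 70 + 23
  70 = 3 · 23 + 1
  23 = 23 · 1 + 0
gcd(303, 70) = 1.
Track Bezout coefficients alongside the remainders: start with r₀ = 303 = a·1 + b·0 (s = 1, t = 0) and r₁ = 70 = a·0 + b·1 (s = 0, t = 1); each new remainder r_{k+1} = r_{k-1} − q_k·r_k inherits s_{k+1} = s_{k-1} − q_k·s_k, t_{k+1} = t_{k-1} − q_k·t_k, so r_k = a·s_k + b·t_k at every step:
  q = 4: r = 23, s = 1 − 4·0 = 1, t = 0 − 4·1 = -4  (check: 303·1 + 70·(-4) = 23)
  q = 3: r = 1, s = 0 − 3·1 = -3, t = 1 − 3·(-4) = 13  (check: 303·(-3) + 70·13 = 1)
The row with r = 1 (the gcd) gives the Bezout coefficients s = -3, t = 13.
Result: 303 · (-3) + 70 · (13) = 1.

gcd(303, 70) = 1; s = -3, t = 13 (check: 303·(-3) + 70·13 = 1).


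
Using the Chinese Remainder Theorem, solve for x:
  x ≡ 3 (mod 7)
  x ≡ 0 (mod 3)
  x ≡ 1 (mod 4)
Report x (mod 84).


Moduli 7, 3, 4 are pairwise coprime; by CRT there is a unique solution modulo M = 7 · 3 · 4 = 84.
Solve pairwise, accumulating the modulus:
  Start with x ≡ 3 (mod 7).
  Combine with x ≡ 0 (mod 3): since gcd(7, 3) = 1, we get a unique residue mod 21.
    Write x = 3 + 7·t and substitute into x ≡ 0 (mod 3): 7·t ≡ 0 − 3 = -3 (mod 3).
    Reduce coefficients mod 3: 1·t ≡ 0 (mod 3).
    So t ≡ 0 (mod 3).
    Then x = 3 + 7·0 = 3, valid modulo lcm(7, 3) = 21: x ≡ 3 (mod 21).
  Combine with x ≡ 1 (mod 4): since gcd(21, 4) = 1, we get a unique residue mod 84.
    Write x = 3 + 21·t and substitute into x ≡ 1 (mod 4): 21·t ≡ 1 − 3 = -2 (mod 4).
    Reduce coefficients mod 4: 1·t ≡ 2 (mod 4).
    So t ≡ 2 (mod 4).
    Then x = 3 + 21·2 = 45, valid modulo lcm(21, 4) = 84: x ≡ 45 (mod 84).
Verify: 45 mod 7 = 3 ✓, 45 mod 3 = 0 ✓, 45 mod 4 = 1 ✓.

x ≡ 45 (mod 84).


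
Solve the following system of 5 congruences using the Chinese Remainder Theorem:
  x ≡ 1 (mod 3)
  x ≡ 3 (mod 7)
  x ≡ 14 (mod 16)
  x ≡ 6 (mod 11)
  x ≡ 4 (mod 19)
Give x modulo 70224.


Product of moduli M = 3 · 7 · 16 · 11 · 19 = 70224.
Merge one congruence at a time:
  Start: x ≡ 1 (mod 3).
  Combine with x ≡ 3 (mod 7); new modulus lcm = 21.
    Write x = 1 + 3·t and substitute into x ≡ 3 (mod 7): 3·t ≡ 3 − 1 = 2 (mod 7).
    The inverse of 3 mod 7 is 5 (since 3·5 = 15 = 2·7 + 1), so t ≡ 5·2 = 10 ≡ 3 (mod 7).
    Then x = 1 + 3·3 = 10, valid modulo lcm(3, 7) = 21: x ≡ 10 (mod 21).
  Combine with x ≡ 14 (mod 16); new modulus lcm = 336.
    Write x = 10 + 21·t and substitute into x ≡ 14 (mod 16): 21·t ≡ 14 − 10 = 4 (mod 16).
    Reduce coefficients mod 16: 5·t ≡ 4 (mod 16).
    The inverse of 5 mod 16 is 13 (since 5·13 = 65 = 4·16 + 1), so t ≡ 13·4 = 52 ≡ 4 (mod 16).
    Then x = 10 + 21·4 = 94, valid modulo lcm(21, 16) = 336: x ≡ 94 (mod 336).
  Combine with x ≡ 6 (mod 11); new modulus lcm = 3696.
    Write x = 94 + 336·t and substitute into x ≡ 6 (mod 11): 336·t ≡ 6 − 94 = -88 (mod 11).
    Reduce coefficients mod 11: 6·t ≡ 0 (mod 11).
    The inverse of 6 mod 11 is 2 (since 6·2 = 12 = 1·11 + 1), so t ≡ 2·0 = 0 ≡ 0 (mod 11).
    Then x = 94 + 336·0 = 94, valid modulo lcm(336, 11) = 3696: x ≡ 94 (mod 3696).
  Combine with x ≡ 4 (mod 19); new modulus lcm = 70224.
    Write x = 94 + 3696·t and substitute into x ≡ 4 (mod 19): 3696·t ≡ 4 − 94 = -90 (mod 19).
    Reduce coefficients mod 19: 10·t ≡ 5 (mod 19).
    The inverse of 10 mod 19 is 2 (since 10·2 = 20 = 1·19 + 1), so t ≡ 2·5 = 10 ≡ 10 (mod 19).
    Then x = 94 + 3696·10 = 37054, valid modulo lcm(3696, 19) = 70224: x ≡ 37054 (mod 70224).
Verify against each original: 37054 mod 3 = 1, 37054 mod 7 = 3, 37054 mod 16 = 14, 37054 mod 11 = 6, 37054 mod 19 = 4.

x ≡ 37054 (mod 70224).


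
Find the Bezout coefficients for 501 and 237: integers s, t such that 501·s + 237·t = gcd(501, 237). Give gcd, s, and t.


Euclidean algorithm on (501, 237) — divide until remainder is 0:
  501 = 2 · 237 + 27
  237 = 8 · 27 + 21
  27 = 1 · 21 + 6
  21 = 3 · 6 + 3
  6 = 2 · 3 + 0
gcd(501, 237) = 3.
Track Bezout coefficients alongside the remainders: start with r₀ = 501 = a·1 + b·0 (s = 1, t = 0) and r₁ = 237 = a·0 + b·1 (s = 0, t = 1); each new remainder r_{k+1} = r_{k-1} − q_k·r_k inherits s_{k+1} = s_{k-1} − q_k·s_k, t_{k+1} = t_{k-1} − q_k·t_k, so r_k = a·s_k + b·t_k at every step:
  q = 2: r = 27, s = 1 − 2·0 = 1, t = 0 − 2·1 = -2  (check: 501·1 + 237·(-2) = 27)
  q = 8: r = 21, s = 0 − 8·1 = -8, t = 1 − 8·(-2) = 17  (check: 501·(-8) + 237·17 = 21)
  q = 1: r = 6, s = 1 − 1·(-8) = 9, t = -2 − 1·17 = -19  (check: 501·9 + 237·(-19) = 6)
  q = 3: r = 3, s = -8 − 3·9 = -35, t = 17 − 3·(-19) = 74  (check: 501·(-35) + 237·74 = 3)
The row with r = 3 (the gcd) gives the Bezout coefficients s = -35, t = 74.
Result: 501 · (-35) + 237 · (74) = 3.

gcd(501, 237) = 3; s = -35, t = 74 (check: 501·(-35) + 237·74 = 3).


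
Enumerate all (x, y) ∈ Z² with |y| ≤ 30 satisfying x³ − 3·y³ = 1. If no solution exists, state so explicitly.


The equation is x³ - 3y³ = 1. For fixed y, x³ = 3·y³ + 1, so a solution requires the RHS to be a perfect cube.
Strategy: iterate y from -30 to 30, compute RHS = 3·y³ + 1, and check whether it is a (positive or negative) perfect cube.
Check small values of y:
  y = 0: RHS = 1 = (1)³ ⇒ x = 1 works.
  y = 1: RHS = 4 is not a perfect cube.
  y = -1: RHS = -2 is not a perfect cube.
  y = 2: RHS = 25 is not a perfect cube.
  y = -2: RHS = -23 is not a perfect cube.
  y = 3: RHS = 82 is not a perfect cube.
  y = -3: RHS = -80 is not a perfect cube.
Continuing the search up to |y| = 30 finds no further solutions beyond those listed.
Collected solutions: (1, 0).

Solutions (with |y| ≤ 30): (1, 0).


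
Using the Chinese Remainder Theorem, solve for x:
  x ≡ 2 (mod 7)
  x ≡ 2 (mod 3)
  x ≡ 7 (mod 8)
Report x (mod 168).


Moduli 7, 3, 8 are pairwise coprime; by CRT there is a unique solution modulo M = 7 · 3 · 8 = 168.
Solve pairwise, accumulating the modulus:
  Start with x ≡ 2 (mod 7).
  Combine with x ≡ 2 (mod 3): since gcd(7, 3) = 1, we get a unique residue mod 21.
    Write x = 2 + 7·t and substitute into x ≡ 2 (mod 3): 7·t ≡ 2 − 2 = 0 (mod 3).
    Reduce coefficients mod 3: 1·t ≡ 0 (mod 3).
    So t ≡ 0 (mod 3).
    Then x = 2 + 7·0 = 2, valid modulo lcm(7, 3) = 21: x ≡ 2 (mod 21).
  Combine with x ≡ 7 (mod 8): since gcd(21, 8) = 1, we get a unique residue mod 168.
    Write x = 2 + 21·t and substitute into x ≡ 7 (mod 8): 21·t ≡ 7 − 2 = 5 (mod 8).
    Reduce coefficients mod 8: 5·t ≡ 5 (mod 8).
    The inverse of 5 mod 8 is 5 (since 5·5 = 25 = 3·8 + 1), so t ≡ 5·5 = 25 ≡ 1 (mod 8).
    Then x = 2 + 21·1 = 23, valid modulo lcm(21, 8) = 168: x ≡ 23 (mod 168).
Verify: 23 mod 7 = 2 ✓, 23 mod 3 = 2 ✓, 23 mod 8 = 7 ✓.

x ≡ 23 (mod 168).


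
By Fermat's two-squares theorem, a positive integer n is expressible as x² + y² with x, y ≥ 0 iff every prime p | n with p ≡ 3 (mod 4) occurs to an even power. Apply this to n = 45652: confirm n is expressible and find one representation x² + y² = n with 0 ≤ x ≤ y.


Step 1: Factor n = 45652 = 2^2 · 101 · 113.
Step 2: Check the mod-4 condition on each prime factor: 2 = 2 (special); 101 ≡ 1 (mod 4), exponent 1; 113 ≡ 1 (mod 4), exponent 1.
All primes ≡ 3 (mod 4) appear to even exponent (or don't appear), so by the two-squares theorem n IS expressible as a sum of two squares.
Step 3: Build a representation. Group n = k² · m with k = 2 and m = 101 · 113 = 11413 (a product of primes ≡ 1 (mod 4)); a representation of m scales to one of n via (k·x)² + (k·y)² = k²(x² + y²). Each prime p ≡ 1 (mod 4) is itself a sum of two squares; find a² by testing p − a² for a perfect square:
  101: 101 − 1² = 100 = 10² ⇒ 101 = 1² + 10².
  113: 113 − 1² = 112, 113 − 2² = 109, 113 − 3² = 104, 113 − 4² = 97, 113 − 5² = 88, 113 − 6² = 77, 113 − 7² = 64 = 8² ⇒ 113 = 7² + 8².
  Combine using the Brahmagupta–Fibonacci identity (a² + b²)(c² + d²) = (ac − bd)² + (ad + bc)² = (ac + bd)² + (ad − bc)²:
  101 · 113 = 11413: from (1² + 10²)(7² + 8²), take (1·7 − 10·8, 1·8 + 10·7) = (7 − 80, 8 + 70) = (-73, 78); dropping signs (only squares matter) gives (73, 78); check 73² + 78² = 5329 + 6084 = 11413 ✓.
  Scale by k = 2: (2·73, 2·78) = (146, 156).
Step 4: Order so x ≤ y and verify: 146² + 156² = 21316 + 24336 = 45652 = n. ✓

n = 45652 = 146² + 156² (one valid representation with x ≤ y).


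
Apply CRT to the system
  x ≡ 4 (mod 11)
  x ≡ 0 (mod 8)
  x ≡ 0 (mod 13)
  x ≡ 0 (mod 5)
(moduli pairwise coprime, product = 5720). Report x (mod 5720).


Product of moduli M = 11 · 8 · 13 · 5 = 5720.
Merge one congruence at a time:
  Start: x ≡ 4 (mod 11).
  Combine with x ≡ 0 (mod 8); new modulus lcm = 88.
    Write x = 4 + 11·t and substitute into x ≡ 0 (mod 8): 11·t ≡ 0 − 4 = -4 (mod 8).
    Reduce coefficients mod 8: 3·t ≡ 4 (mod 8).
    The inverse of 3 mod 8 is 3 (since 3·3 = 9 = 1·8 + 1), so t ≡ 3·4 = 12 ≡ 4 (mod 8).
    Then x = 4 + 11·4 = 48, valid modulo lcm(11, 8) = 88: x ≡ 48 (mod 88).
  Combine with x ≡ 0 (mod 13); new modulus lcm = 1144.
    Write x = 48 + 88·t and substitute into x ≡ 0 (mod 13): 88·t ≡ 0 − 48 = -48 (mod 13).
    Reduce coefficients mod 13: 10·t ≡ 4 (mod 13).
    The inverse of 10 mod 13 is 4 (since 10·4 = 40 = 3·13 + 1), so t ≡ 4·4 = 16 ≡ 3 (mod 13).
    Then x = 48 + 88·3 = 312, valid modulo lcm(88, 13) = 1144: x ≡ 312 (mod 1144).
  Combine with x ≡ 0 (mod 5); new modulus lcm = 5720.
    Write x = 312 + 1144·t and substitute into x ≡ 0 (mod 5): 1144·t ≡ 0 − 312 = -312 (mod 5).
    Reduce coefficients mod 5: 4·t ≡ 3 (mod 5).
    The inverse of 4 mod 5 is 4 (since 4·4 = 16 = 3·5 + 1), so t ≡ 4·3 = 12 ≡ 2 (mod 5).
    Then x = 312 + 1144·2 = 2600, valid modulo lcm(1144, 5) = 5720: x ≡ 2600 (mod 5720).
Verify against each original: 2600 mod 11 = 4, 2600 mod 8 = 0, 2600 mod 13 = 0, 2600 mod 5 = 0.

x ≡ 2600 (mod 5720).


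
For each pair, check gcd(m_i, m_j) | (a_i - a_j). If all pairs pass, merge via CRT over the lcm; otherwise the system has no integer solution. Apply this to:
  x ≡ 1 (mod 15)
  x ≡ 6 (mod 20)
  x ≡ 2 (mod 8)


Moduli 15, 20, 8 are not pairwise coprime, so CRT works modulo lcm(m_i) when all pairwise compatibility conditions hold.
Pairwise compatibility: gcd(m_i, m_j) must divide a_i - a_j for every pair.
Merge one congruence at a time:
  Start: x ≡ 1 (mod 15).
  Combine with x ≡ 6 (mod 20): gcd(15, 20) = 5; 6 - 1 = 5, which IS divisible by 5, so compatible.
    Write x = 1 + 15·t and substitute into x ≡ 6 (mod 20): 15·t ≡ 6 − 1 = 5 (mod 20).
    Divide the congruence (and modulus) by g = 5: 3·t ≡ 1 (mod 4).
    The inverse of 3 mod 4 is 3 (since 3·3 = 9 = 2·4 + 1), so t ≡ 3·1 = 3 ≡ 3 (mod 4).
    Then x = 1 + 15·3 = 46, valid modulo lcm(15, 20) = 60: x ≡ 46 (mod 60).
  Combine with x ≡ 2 (mod 8): gcd(60, 8) = 4; 2 - 46 = -44, which IS divisible by 4, so compatible.
    Write x = 46 + 60·t and substitute into x ≡ 2 (mod 8): 60·t ≡ 2 − 46 = -44 (mod 8).
    Divide the congruence (and modulus) by g = 4: 15·t ≡ -11 (mod 2).
    Reduce coefficients mod 2: 1·t ≡ 1 (mod 2).
    So t ≡ 1 (mod 2).
    Then x = 46 + 60·1 = 106, valid modulo lcm(60, 8) = 120: x ≡ 106 (mod 120).
Verify: 106 mod 15 = 1, 106 mod 20 = 6, 106 mod 8 = 2.

x ≡ 106 (mod 120).


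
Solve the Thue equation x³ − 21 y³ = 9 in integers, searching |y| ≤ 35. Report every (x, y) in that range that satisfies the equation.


The equation is x³ - 21y³ = 9. For fixed y, x³ = 21·y³ + 9, so a solution requires the RHS to be a perfect cube.
Strategy: iterate y from -35 to 35, compute RHS = 21·y³ + 9, and check whether it is a (positive or negative) perfect cube.
Check small values of y:
  y = 0: RHS = 9 is not a perfect cube.
  y = 1: RHS = 30 is not a perfect cube.
  y = -1: RHS = -12 is not a perfect cube.
  y = 2: RHS = 177 is not a perfect cube.
  y = -2: RHS = -159 is not a perfect cube.
  y = 3: RHS = 576 is not a perfect cube.
  y = -3: RHS = -558 is not a perfect cube.
Continuing the search up to |y| = 35 finds no solutions either.
No (x, y) in the scanned range satisfies the equation.

No integer solutions with |y| ≤ 35.


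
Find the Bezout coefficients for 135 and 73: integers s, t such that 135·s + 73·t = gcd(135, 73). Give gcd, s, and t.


Euclidean algorithm on (135, 73) — divide until remainder is 0:
  135 = 1 · 73 + 62
  73 = 1 · 62 + 11
  62 = 5 · 11 + 7
  11 = 1 · 7 + 4
  7 = 1 · 4 + 3
  4 = 1 · 3 + 1
  3 = 3 · 1 + 0
gcd(135, 73) = 1.
Track Bezout coefficients alongside the remainders: start with r₀ = 135 = a·1 + b·0 (s = 1, t = 0) and r₁ = 73 = a·0 + b·1 (s = 0, t = 1); each new remainder r_{k+1} = r_{k-1} − q_k·r_k inherits s_{k+1} = s_{k-1} − q_k·s_k, t_{k+1} = t_{k-1} − q_k·t_k, so r_k = a·s_k + b·t_k at every step:
  q = 1: r = 62, s = 1 − 1·0 = 1, t = 0 − 1·1 = -1  (check: 135·1 + 73·(-1) = 62)
  q = 1: r = 11, s = 0 − 1·1 = -1, t = 1 − 1·(-1) = 2  (check: 135·(-1) + 73·2 = 11)
  q = 5: r = 7, s = 1 − 5·(-1) = 6, t = -1 − 5·2 = -11  (check: 135·6 + 73·(-11) = 7)
  q = 1: r = 4, s = -1 − 1·6 = -7, t = 2 − 1·(-11) = 13  (check: 135·(-7) + 73·13 = 4)
  q = 1: r = 3, s = 6 − 1·(-7) = 13, t = -11 − 1·13 = -24  (check: 135·13 + 73·(-24) = 3)
  q = 1: r = 1, s = -7 − 1·13 = -20, t = 13 − 1·(-24) = 37  (check: 135·(-20) + 73·37 = 1)
The row with r = 1 (the gcd) gives the Bezout coefficients s = -20, t = 37.
Result: 135 · (-20) + 73 · (37) = 1.

gcd(135, 73) = 1; s = -20, t = 37 (check: 135·(-20) + 73·37 = 1).


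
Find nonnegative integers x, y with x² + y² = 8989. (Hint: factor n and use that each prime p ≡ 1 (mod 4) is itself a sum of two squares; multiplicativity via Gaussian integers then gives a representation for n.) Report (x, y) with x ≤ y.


Step 1: Factor n = 8989 = 89 · 101.
Step 2: Check the mod-4 condition on each prime factor: 89 ≡ 1 (mod 4), exponent 1; 101 ≡ 1 (mod 4), exponent 1.
All primes ≡ 3 (mod 4) appear to even exponent (or don't appear), so by the two-squares theorem n IS expressible as a sum of two squares.
Step 3: Build a representation. Here n = 89 · 101 is a product of primes ≡ 1 (mod 4). Each prime p ≡ 1 (mod 4) is itself a sum of two squares; find a² by testing p − a² for a perfect square:
  89: 89 − 1² = 88, 89 − 2² = 85, 89 − 3² = 80, 89 − 4² = 73, 89 − 5² = 64 = 8² ⇒ 89 = 5² + 8².
  101: 101 − 1² = 100 = 10² ⇒ 101 = 1² + 10².
  Combine using the Brahmagupta–Fibonacci identity (a² + b²)(c² + d²) = (ac − bd)² + (ad + bc)² = (ac + bd)² + (ad − bc)²:
  89 · 101 = 8989: from (5² + 8²)(1² + 10²), take (5·1 − 8·10, 5·10 + 8·1) = (5 − 80, 50 + 8) = (-75, 58); dropping signs (only squares matter) gives (75, 58); check 75² + 58² = 5625 + 3364 = 8989 ✓.
Step 4: Order so x ≤ y and verify: 58² + 75² = 3364 + 5625 = 8989 = n. ✓

n = 8989 = 58² + 75² (one valid representation with x ≤ y).


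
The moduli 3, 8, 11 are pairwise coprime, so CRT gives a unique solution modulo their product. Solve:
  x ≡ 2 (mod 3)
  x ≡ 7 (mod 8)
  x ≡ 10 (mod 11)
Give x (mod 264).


Moduli 3, 8, 11 are pairwise coprime; by CRT there is a unique solution modulo M = 3 · 8 · 11 = 264.
Solve pairwise, accumulating the modulus:
  Start with x ≡ 2 (mod 3).
  Combine with x ≡ 7 (mod 8): since gcd(3, 8) = 1, we get a unique residue mod 24.
    Write x = 2 + 3·t and substitute into x ≡ 7 (mod 8): 3·t ≡ 7 − 2 = 5 (mod 8).
    The inverse of 3 mod 8 is 3 (since 3·3 = 9 = 1·8 + 1), so t ≡ 3·5 = 15 ≡ 7 (mod 8).
    Then x = 2 + 3·7 = 23, valid modulo lcm(3, 8) = 24: x ≡ 23 (mod 24).
  Combine with x ≡ 10 (mod 11): since gcd(24, 11) = 1, we get a unique residue mod 264.
    Write x = 23 + 24·t and substitute into x ≡ 10 (mod 11): 24·t ≡ 10 − 23 = -13 (mod 11).
    Reduce coefficients mod 11: 2·t ≡ 9 (mod 11).
    The inverse of 2 mod 11 is 6 (since 2·6 = 12 = 1·11 + 1), so t ≡ 6·9 = 54 ≡ 10 (mod 11).
    Then x = 23 + 24·10 = 263, valid modulo lcm(24, 11) = 264: x ≡ 263 (mod 264).
Verify: 263 mod 3 = 2 ✓, 263 mod 8 = 7 ✓, 263 mod 11 = 10 ✓.

x ≡ 263 (mod 264).


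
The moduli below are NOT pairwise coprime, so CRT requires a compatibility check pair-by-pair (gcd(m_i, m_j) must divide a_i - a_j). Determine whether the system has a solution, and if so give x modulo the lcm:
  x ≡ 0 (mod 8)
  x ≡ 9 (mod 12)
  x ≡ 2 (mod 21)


Moduli 8, 12, 21 are not pairwise coprime, so CRT works modulo lcm(m_i) when all pairwise compatibility conditions hold.
Pairwise compatibility: gcd(m_i, m_j) must divide a_i - a_j for every pair.
Merge one congruence at a time:
  Start: x ≡ 0 (mod 8).
  Combine with x ≡ 9 (mod 12): gcd(8, 12) = 4, and 9 - 0 = 9 is NOT divisible by 4.
    ⇒ system is inconsistent (no integer solution).

No solution (the system is inconsistent).


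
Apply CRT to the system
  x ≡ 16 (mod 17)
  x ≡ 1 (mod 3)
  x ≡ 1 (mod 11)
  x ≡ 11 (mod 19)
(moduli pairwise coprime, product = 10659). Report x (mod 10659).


Product of moduli M = 17 · 3 · 11 · 19 = 10659.
Merge one congruence at a time:
  Start: x ≡ 16 (mod 17).
  Combine with x ≡ 1 (mod 3); new modulus lcm = 51.
    Write x = 16 + 17·t and substitute into x ≡ 1 (mod 3): 17·t ≡ 1 − 16 = -15 (mod 3).
    Reduce coefficients mod 3: 2·t ≡ 0 (mod 3).
    The inverse of 2 mod 3 is 2 (since 2·2 = 4 = 1·3 + 1), so t ≡ 2·0 = 0 ≡ 0 (mod 3).
    Then x = 16 + 17·0 = 16, valid modulo lcm(17, 3) = 51: x ≡ 16 (mod 51).
  Combine with x ≡ 1 (mod 11); new modulus lcm = 561.
    Write x = 16 + 51·t and substitute into x ≡ 1 (mod 11): 51·t ≡ 1 − 16 = -15 (mod 11).
    Reduce coefficients mod 11: 7·t ≡ 7 (mod 11).
    The inverse of 7 mod 11 is 8 (since 7·8 = 56 = 5·11 + 1), so t ≡ 8·7 = 56 ≡ 1 (mod 11).
    Then x = 16 + 51·1 = 67, valid modulo lcm(51, 11) = 561: x ≡ 67 (mod 561).
  Combine with x ≡ 11 (mod 19); new modulus lcm = 10659.
    Write x = 67 + 561·t and substitute into x ≡ 11 (mod 19): 561·t ≡ 11 − 67 = -56 (mod 19).
    Reduce coefficients mod 19: 10·t ≡ 1 (mod 19).
    The inverse of 10 mod 19 is 2 (since 10·2 = 20 = 1·19 + 1), so t ≡ 2·1 = 2 ≡ 2 (mod 19).
    Then x = 67 + 561·2 = 1189, valid modulo lcm(561, 19) = 10659: x ≡ 1189 (mod 10659).
Verify against each original: 1189 mod 17 = 16, 1189 mod 3 = 1, 1189 mod 11 = 1, 1189 mod 19 = 11.

x ≡ 1189 (mod 10659).


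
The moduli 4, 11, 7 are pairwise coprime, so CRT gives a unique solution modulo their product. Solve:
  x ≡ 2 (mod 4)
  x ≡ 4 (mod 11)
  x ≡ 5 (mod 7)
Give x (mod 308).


Moduli 4, 11, 7 are pairwise coprime; by CRT there is a unique solution modulo M = 4 · 11 · 7 = 308.
Solve pairwise, accumulating the modulus:
  Start with x ≡ 2 (mod 4).
  Combine with x ≡ 4 (mod 11): since gcd(4, 11) = 1, we get a unique residue mod 44.
    Write x = 2 + 4·t and substitute into x ≡ 4 (mod 11): 4·t ≡ 4 − 2 = 2 (mod 11).
    The inverse of 4 mod 11 is 3 (since 4·3 = 12 = 1·11 + 1), so t ≡ 3·2 = 6 ≡ 6 (mod 11).
    Then x = 2 + 4·6 = 26, valid modulo lcm(4, 11) = 44: x ≡ 26 (mod 44).
  Combine with x ≡ 5 (mod 7): since gcd(44, 7) = 1, we get a unique residue mod 308.
    Write x = 26 + 44·t and substitute into x ≡ 5 (mod 7): 44·t ≡ 5 − 26 = -21 (mod 7).
    Reduce coefficients mod 7: 2·t ≡ 0 (mod 7).
    The inverse of 2 mod 7 is 4 (since 2·4 = 8 = 1·7 + 1), so t ≡ 4·0 = 0 ≡ 0 (mod 7).
    Then x = 26 + 44·0 = 26, valid modulo lcm(44, 7) = 308: x ≡ 26 (mod 308).
Verify: 26 mod 4 = 2 ✓, 26 mod 11 = 4 ✓, 26 mod 7 = 5 ✓.

x ≡ 26 (mod 308).


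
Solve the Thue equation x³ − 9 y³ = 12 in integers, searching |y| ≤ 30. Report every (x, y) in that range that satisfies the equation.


The equation is x³ - 9y³ = 12. For fixed y, x³ = 9·y³ + 12, so a solution requires the RHS to be a perfect cube.
Strategy: iterate y from -30 to 30, compute RHS = 9·y³ + 12, and check whether it is a (positive or negative) perfect cube.
Check small values of y:
  y = 0: RHS = 12 is not a perfect cube.
  y = 1: RHS = 21 is not a perfect cube.
  y = -1: RHS = 3 is not a perfect cube.
  y = 2: RHS = 84 is not a perfect cube.
  y = -2: RHS = -60 is not a perfect cube.
  y = 3: RHS = 255 is not a perfect cube.
  y = -3: RHS = -231 is not a perfect cube.
Continuing the search up to |y| = 30 finds no solutions either.
No (x, y) in the scanned range satisfies the equation.

No integer solutions with |y| ≤ 30.


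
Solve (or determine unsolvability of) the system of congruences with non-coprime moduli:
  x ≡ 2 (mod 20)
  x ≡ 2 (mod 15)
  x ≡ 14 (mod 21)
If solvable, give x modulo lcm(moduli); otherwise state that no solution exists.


Moduli 20, 15, 21 are not pairwise coprime, so CRT works modulo lcm(m_i) when all pairwise compatibility conditions hold.
Pairwise compatibility: gcd(m_i, m_j) must divide a_i - a_j for every pair.
Merge one congruence at a time:
  Start: x ≡ 2 (mod 20).
  Combine with x ≡ 2 (mod 15): gcd(20, 15) = 5; 2 - 2 = 0, which IS divisible by 5, so compatible.
    Write x = 2 + 20·t and substitute into x ≡ 2 (mod 15): 20·t ≡ 2 − 2 = 0 (mod 15).
    Divide the congruence (and modulus) by g = 5: 4·t ≡ 0 (mod 3).
    Reduce coefficients mod 3: 1·t ≡ 0 (mod 3).
    So t ≡ 0 (mod 3).
    Then x = 2 + 20·0 = 2, valid modulo lcm(20, 15) = 60: x ≡ 2 (mod 60).
  Combine with x ≡ 14 (mod 21): gcd(60, 21) = 3; 14 - 2 = 12, which IS divisible by 3, so compatible.
    Write x = 2 + 60·t and substitute into x ≡ 14 (mod 21): 60·t ≡ 14 − 2 = 12 (mod 21).
    Divide the congruence (and modulus) by g = 3: 20·t ≡ 4 (mod 7).
    Reduce coefficients mod 7: 6·t ≡ 4 (mod 7).
    The inverse of 6 mod 7 is 6 (since 6·6 = 36 = 5·7 + 1), so t ≡ 6·4 = 24 ≡ 3 (mod 7).
    Then x = 2 + 60·3 = 182, valid modulo lcm(60, 21) = 420: x ≡ 182 (mod 420).
Verify: 182 mod 20 = 2, 182 mod 15 = 2, 182 mod 21 = 14.

x ≡ 182 (mod 420).


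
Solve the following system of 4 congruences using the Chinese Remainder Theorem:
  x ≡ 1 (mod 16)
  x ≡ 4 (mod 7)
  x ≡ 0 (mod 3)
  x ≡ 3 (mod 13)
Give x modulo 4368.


Product of moduli M = 16 · 7 · 3 · 13 = 4368.
Merge one congruence at a time:
  Start: x ≡ 1 (mod 16).
  Combine with x ≡ 4 (mod 7); new modulus lcm = 112.
    Write x = 1 + 16·t and substitute into x ≡ 4 (mod 7): 16·t ≡ 4 − 1 = 3 (mod 7).
    Reduce coefficients mod 7: 2·t ≡ 3 (mod 7).
    The inverse of 2 mod 7 is 4 (since 2·4 = 8 = 1·7 + 1), so t ≡ 4·3 = 12 ≡ 5 (mod 7).
    Then x = 1 + 16·5 = 81, valid modulo lcm(16, 7) = 112: x ≡ 81 (mod 112).
  Combine with x ≡ 0 (mod 3); new modulus lcm = 336.
    Write x = 81 + 112·t and substitute into x ≡ 0 (mod 3): 112·t ≡ 0 − 81 = -81 (mod 3).
    Reduce coefficients mod 3: 1·t ≡ 0 (mod 3).
    So t ≡ 0 (mod 3).
    Then x = 81 + 112·0 = 81, valid modulo lcm(112, 3) = 336: x ≡ 81 (mod 336).
  Combine with x ≡ 3 (mod 13); new modulus lcm = 4368.
    Write x = 81 + 336·t and substitute into x ≡ 3 (mod 13): 336·t ≡ 3 − 81 = -78 (mod 13).
    Reduce coefficients mod 13: 11·t ≡ 0 (mod 13).
    The inverse of 11 mod 13 is 6 (since 11·6 = 66 = 5·13 + 1), so t ≡ 6·0 = 0 ≡ 0 (mod 13).
    Then x = 81 + 336·0 = 81, valid modulo lcm(336, 13) = 4368: x ≡ 81 (mod 4368).
Verify against each original: 81 mod 16 = 1, 81 mod 7 = 4, 81 mod 3 = 0, 81 mod 13 = 3.

x ≡ 81 (mod 4368).


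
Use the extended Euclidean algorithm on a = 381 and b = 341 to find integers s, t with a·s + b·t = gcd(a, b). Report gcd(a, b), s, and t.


Euclidean algorithm on (381, 341) — divide until remainder is 0:
  381 = 1 · 341 + 40
  341 = 8 · 40 + 21
  40 = 1 · 21 + 19
  21 = 1 · 19 + 2
  19 = 9 · 2 + 1
  2 = 2 · 1 + 0
gcd(381, 341) = 1.
Track Bezout coefficients alongside the remainders: start with r₀ = 381 = a·1 + b·0 (s = 1, t = 0) and r₁ = 341 = a·0 + b·1 (s = 0, t = 1); each new remainder r_{k+1} = r_{k-1} − q_k·r_k inherits s_{k+1} = s_{k-1} − q_k·s_k, t_{k+1} = t_{k-1} − q_k·t_k, so r_k = a·s_k + b·t_k at every step:
  q = 1: r = 40, s = 1 − 1·0 = 1, t = 0 − 1·1 = -1  (check: 381·1 + 341·(-1) = 40)
  q = 8: r = 21, s = 0 − 8·1 = -8, t = 1 − 8·(-1) = 9  (check: 381·(-8) + 341·9 = 21)
  q = 1: r = 19, s = 1 − 1·(-8) = 9, t = -1 − 1·9 = -10  (check: 381·9 + 341·(-10) = 19)
  q = 1: r = 2, s = -8 − 1·9 = -17, t = 9 − 1·(-10) = 19  (check: 381·(-17) + 341·19 = 2)
  q = 9: r = 1, s = 9 − 9·(-17) = 162, t = -10 − 9·19 = -181  (check: 381·162 + 341·(-181) = 1)
The row with r = 1 (the gcd) gives the Bezout coefficients s = 162, t = -181.
Result: 381 · (162) + 341 · (-181) = 1.

gcd(381, 341) = 1; s = 162, t = -181 (check: 381·162 + 341·(-181) = 1).


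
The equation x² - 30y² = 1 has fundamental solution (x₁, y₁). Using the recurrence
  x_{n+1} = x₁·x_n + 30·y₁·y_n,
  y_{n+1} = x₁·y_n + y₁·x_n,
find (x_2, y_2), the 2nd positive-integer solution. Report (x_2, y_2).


Step 1: Find the fundamental solution (x₁, y₁) of x² - 30y² = 1.
  Expand √30 as a continued fraction. a₀ = ⌊√30⌋ = 5; iterate m_{k+1} = d_k·a_k − m_k, d_{k+1} = (30 − m_{k+1}²)/d_k, a_{k+1} = ⌊(a₀ + m_{k+1})/d_{k+1}⌋ (starting m₀ = 0, d₀ = 1), with convergents p_k = a_k·p_{k-1} + p_{k-2}, q_k = a_k·q_{k-1} + q_{k-2} (p₋₁ = 1, q₋₁ = 0):
  k = 0: a₀ = 5; p₀/q₀ = 5/1; p₀² − 30·q₀² = 25 − 30 = -5.
  k = 1: m = 5, d = 5, a = ⌊(5 + 5)/5⌋ = 2; p/q = (2·5 + 1)/(2·1 + 0) = 11/2; p² − 30·q² = 121 − 120 = 1.
  The first convergent with p² − 30·q² = 1 gives the fundamental solution (x₁, y₁) = (11, 2).
Step 2: Apply the recurrence (x_{n+1}, y_{n+1}) = (x₁x_n + 30y₁y_n, x₁y_n + y₁x_n) repeatedly.
  From (x_1, y_1) = (11, 2): x_2 = 11·11 + 30·2·2 = 241; y_2 = 11·2 + 2·11 = 44.
Step 3: Verify x_2² - 30·y_2² = 58081 - 58080 = 1 (should be 1). ✓

(x_1, y_1) = (11, 2); (x_2, y_2) = (241, 44).


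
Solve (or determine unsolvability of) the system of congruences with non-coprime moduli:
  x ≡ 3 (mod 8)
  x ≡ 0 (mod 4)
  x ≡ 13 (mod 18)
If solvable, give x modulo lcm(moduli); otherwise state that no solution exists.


Moduli 8, 4, 18 are not pairwise coprime, so CRT works modulo lcm(m_i) when all pairwise compatibility conditions hold.
Pairwise compatibility: gcd(m_i, m_j) must divide a_i - a_j for every pair.
Merge one congruence at a time:
  Start: x ≡ 3 (mod 8).
  Combine with x ≡ 0 (mod 4): gcd(8, 4) = 4, and 0 - 3 = -3 is NOT divisible by 4.
    ⇒ system is inconsistent (no integer solution).

No solution (the system is inconsistent).


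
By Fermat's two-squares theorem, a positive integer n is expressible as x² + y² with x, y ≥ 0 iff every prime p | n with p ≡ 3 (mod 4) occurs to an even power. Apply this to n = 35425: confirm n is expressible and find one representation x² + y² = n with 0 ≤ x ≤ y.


Step 1: Factor n = 35425 = 5^2 · 13 · 109.
Step 2: Check the mod-4 condition on each prime factor: 5 ≡ 1 (mod 4), exponent 2; 13 ≡ 1 (mod 4), exponent 1; 109 ≡ 1 (mod 4), exponent 1.
All primes ≡ 3 (mod 4) appear to even exponent (or don't appear), so by the two-squares theorem n IS expressible as a sum of two squares.
Step 3: Build a representation. Group n = k² · m with k = 5 and m = 13 · 109 = 1417 (a product of primes ≡ 1 (mod 4)); a representation of m scales to one of n via (k·x)² + (k·y)² = k²(x² + y²). Each prime p ≡ 1 (mod 4) is itself a sum of two squares; find a² by testing p − a² for a perfect square:
  13: 13 − 1² = 12, 13 − 2² = 9 = 3² ⇒ 13 = 2² + 3².
  109: 109 − 1² = 108, 109 − 2² = 105, 109 − 3² = 100 = 10² ⇒ 109 = 3² + 10².
  Combine using the Brahmagupta–Fibonacci identity (a² + b²)(c² + d²) = (ac − bd)² + (ad + bc)² = (ac + bd)² + (ad − bc)²:
  13 · 109 = 1417: from (2² + 3²)(3² + 10²), take (2·3 − 3·10, 2·10 + 3·3) = (6 − 30, 20 + 9) = (-24, 29); dropping signs (only squares matter) gives (24, 29); check 24² + 29² = 576 + 841 = 1417 ✓.
  Scale by k = 5: (5·24, 5·29) = (120, 145).
Step 4: Order so x ≤ y and verify: 120² + 145² = 14400 + 21025 = 35425 = n. ✓

n = 35425 = 120² + 145² (one valid representation with x ≤ y).


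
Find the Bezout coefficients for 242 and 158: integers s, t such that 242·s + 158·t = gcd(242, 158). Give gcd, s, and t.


Euclidean algorithm on (242, 158) — divide until remainder is 0:
  242 = 1 · 158 + 84
  158 = 1 · 84 + 74
  84 = 1 · 74 + 10
  74 = 7 · 10 + 4
  10 = 2 · 4 + 2
  4 = 2 · 2 + 0
gcd(242, 158) = 2.
Track Bezout coefficients alongside the remainders: start with r₀ = 242 = a·1 + b·0 (s = 1, t = 0) and r₁ = 158 = a·0 + b·1 (s = 0, t = 1); each new remainder r_{k+1} = r_{k-1} − q_k·r_k inherits s_{k+1} = s_{k-1} − q_k·s_k, t_{k+1} = t_{k-1} − q_k·t_k, so r_k = a·s_k + b·t_k at every step:
  q = 1: r = 84, s = 1 − 1·0 = 1, t = 0 − 1·1 = -1  (check: 242·1 + 158·(-1) = 84)
  q = 1: r = 74, s = 0 − 1·1 = -1, t = 1 − 1·(-1) = 2  (check: 242·(-1) + 158·2 = 74)
  q = 1: r = 10, s = 1 − 1·(-1) = 2, t = -1 − 1·2 = -3  (check: 242·2 + 158·(-3) = 10)
  q = 7: r = 4, s = -1 − 7·2 = -15, t = 2 − 7·(-3) = 23  (check: 242·(-15) + 158·23 = 4)
  q = 2: r = 2, s = 2 − 2·(-15) = 32, t = -3 − 2·23 = -49  (check: 242·32 + 158·(-49) = 2)
The row with r = 2 (the gcd) gives the Bezout coefficients s = 32, t = -49.
Result: 242 · (32) + 158 · (-49) = 2.

gcd(242, 158) = 2; s = 32, t = -49 (check: 242·32 + 158·(-49) = 2).


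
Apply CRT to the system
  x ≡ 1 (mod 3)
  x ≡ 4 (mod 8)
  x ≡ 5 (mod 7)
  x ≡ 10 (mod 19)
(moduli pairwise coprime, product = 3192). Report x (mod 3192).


Product of moduli M = 3 · 8 · 7 · 19 = 3192.
Merge one congruence at a time:
  Start: x ≡ 1 (mod 3).
  Combine with x ≡ 4 (mod 8); new modulus lcm = 24.
    Write x = 1 + 3·t and substitute into x ≡ 4 (mod 8): 3·t ≡ 4 − 1 = 3 (mod 8).
    The inverse of 3 mod 8 is 3 (since 3·3 = 9 = 1·8 + 1), so t ≡ 3·3 = 9 ≡ 1 (mod 8).
    Then x = 1 + 3·1 = 4, valid modulo lcm(3, 8) = 24: x ≡ 4 (mod 24).
  Combine with x ≡ 5 (mod 7); new modulus lcm = 168.
    Write x = 4 + 24·t and substitute into x ≡ 5 (mod 7): 24·t ≡ 5 − 4 = 1 (mod 7).
    Reduce coefficients mod 7: 3·t ≡ 1 (mod 7).
    The inverse of 3 mod 7 is 5 (since 3·5 = 15 = 2·7 + 1), so t ≡ 5·1 = 5 ≡ 5 (mod 7).
    Then x = 4 + 24·5 = 124, valid modulo lcm(24, 7) = 168: x ≡ 124 (mod 168).
  Combine with x ≡ 10 (mod 19); new modulus lcm = 3192.
    Write x = 124 + 168·t and substitute into x ≡ 10 (mod 19): 168·t ≡ 10 − 124 = -114 (mod 19).
    Reduce coefficients mod 19: 16·t ≡ 0 (mod 19).
    The inverse of 16 mod 19 is 6 (since 16·6 = 96 = 5·19 + 1), so t ≡ 6·0 = 0 ≡ 0 (mod 19).
    Then x = 124 + 168·0 = 124, valid modulo lcm(168, 19) = 3192: x ≡ 124 (mod 3192).
Verify against each original: 124 mod 3 = 1, 124 mod 8 = 4, 124 mod 7 = 5, 124 mod 19 = 10.

x ≡ 124 (mod 3192).


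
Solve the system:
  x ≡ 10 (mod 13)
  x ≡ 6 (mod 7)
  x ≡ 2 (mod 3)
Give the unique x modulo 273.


Moduli 13, 7, 3 are pairwise coprime; by CRT there is a unique solution modulo M = 13 · 7 · 3 = 273.
Solve pairwise, accumulating the modulus:
  Start with x ≡ 10 (mod 13).
  Combine with x ≡ 6 (mod 7): since gcd(13, 7) = 1, we get a unique residue mod 91.
    Write x = 10 + 13·t and substitute into x ≡ 6 (mod 7): 13·t ≡ 6 − 10 = -4 (mod 7).
    Reduce coefficients mod 7: 6·t ≡ 3 (mod 7).
    The inverse of 6 mod 7 is 6 (since 6·6 = 36 = 5·7 + 1), so t ≡ 6·3 = 18 ≡ 4 (mod 7).
    Then x = 10 + 13·4 = 62, valid modulo lcm(13, 7) = 91: x ≡ 62 (mod 91).
  Combine with x ≡ 2 (mod 3): since gcd(91, 3) = 1, we get a unique residue mod 273.
    Write x = 62 + 91·t and substitute into x ≡ 2 (mod 3): 91·t ≡ 2 − 62 = -60 (mod 3).
    Reduce coefficients mod 3: 1·t ≡ 0 (mod 3).
    So t ≡ 0 (mod 3).
    Then x = 62 + 91·0 = 62, valid modulo lcm(91, 3) = 273: x ≡ 62 (mod 273).
Verify: 62 mod 13 = 10 ✓, 62 mod 7 = 6 ✓, 62 mod 3 = 2 ✓.

x ≡ 62 (mod 273).


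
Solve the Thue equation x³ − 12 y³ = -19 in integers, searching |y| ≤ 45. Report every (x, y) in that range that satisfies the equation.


The equation is x³ - 12y³ = -19. For fixed y, x³ = 12·y³ − 19, so a solution requires the RHS to be a perfect cube.
Strategy: iterate y from -45 to 45, compute RHS = 12·y³ − 19, and check whether it is a (positive or negative) perfect cube.
Check small values of y:
  y = 0: RHS = -19 is not a perfect cube.
  y = 1: RHS = -7 is not a perfect cube.
  y = -1: RHS = -31 is not a perfect cube.
  y = 2: RHS = 77 is not a perfect cube.
  y = -2: RHS = -115 is not a perfect cube.
  y = 3: RHS = 305 is not a perfect cube.
  y = -3: RHS = -343 = (-7)³ ⇒ x = -7 works.
Continuing the search up to |y| = 45 finds no further solutions beyond those listed.
Collected solutions: (-7, -3).

Solutions (with |y| ≤ 45): (-7, -3).


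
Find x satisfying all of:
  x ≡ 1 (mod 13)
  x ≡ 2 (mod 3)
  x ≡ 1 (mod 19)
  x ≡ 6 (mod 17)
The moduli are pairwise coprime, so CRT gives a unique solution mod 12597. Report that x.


Product of moduli M = 13 · 3 · 19 · 17 = 12597.
Merge one congruence at a time:
  Start: x ≡ 1 (mod 13).
  Combine with x ≡ 2 (mod 3); new modulus lcm = 39.
    Write x = 1 + 13·t and substitute into x ≡ 2 (mod 3): 13·t ≡ 2 − 1 = 1 (mod 3).
    Reduce coefficients mod 3: 1·t ≡ 1 (mod 3).
    So t ≡ 1 (mod 3).
    Then x = 1 + 13·1 = 14, valid modulo lcm(13, 3) = 39: x ≡ 14 (mod 39).
  Combine with x ≡ 1 (mod 19); new modulus lcm = 741.
    Write x = 14 + 39·t and substitute into x ≡ 1 (mod 19): 39·t ≡ 1 − 14 = -13 (mod 19).
    Reduce coefficients mod 19: 1·t ≡ 6 (mod 19).
    So t ≡ 6 (mod 19).
    Then x = 14 + 39·6 = 248, valid modulo lcm(39, 19) = 741: x ≡ 248 (mod 741).
  Combine with x ≡ 6 (mod 17); new modulus lcm = 12597.
    Write x = 248 + 741·t and substitute into x ≡ 6 (mod 17): 741·t ≡ 6 − 248 = -242 (mod 17).
    Reduce coefficients mod 17: 10·t ≡ 13 (mod 17).
    The inverse of 10 mod 17 is 12 (since 10·12 = 120 = 7·17 + 1), so t ≡ 12·13 = 156 ≡ 3 (mod 17).
    Then x = 248 + 741·3 = 2471, valid modulo lcm(741, 17) = 12597: x ≡ 2471 (mod 12597).
Verify against each original: 2471 mod 13 = 1, 2471 mod 3 = 2, 2471 mod 19 = 1, 2471 mod 17 = 6.

x ≡ 2471 (mod 12597).


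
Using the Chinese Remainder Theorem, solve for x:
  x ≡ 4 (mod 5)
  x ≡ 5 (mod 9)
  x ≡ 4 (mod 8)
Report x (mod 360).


Moduli 5, 9, 8 are pairwise coprime; by CRT there is a unique solution modulo M = 5 · 9 · 8 = 360.
Solve pairwise, accumulating the modulus:
  Start with x ≡ 4 (mod 5).
  Combine with x ≡ 5 (mod 9): since gcd(5, 9) = 1, we get a unique residue mod 45.
    Write x = 4 + 5·t and substitute into x ≡ 5 (mod 9): 5·t ≡ 5 − 4 = 1 (mod 9).
    The inverse of 5 mod 9 is 2 (since 5·2 = 10 = 1·9 + 1), so t ≡ 2·1 = 2 ≡ 2 (mod 9).
    Then x = 4 + 5·2 = 14, valid modulo lcm(5, 9) = 45: x ≡ 14 (mod 45).
  Combine with x ≡ 4 (mod 8): since gcd(45, 8) = 1, we get a unique residue mod 360.
    Write x = 14 + 45·t and substitute into x ≡ 4 (mod 8): 45·t ≡ 4 − 14 = -10 (mod 8).
    Reduce coefficients mod 8: 5·t ≡ 6 (mod 8).
    The inverse of 5 mod 8 is 5 (since 5·5 = 25 = 3·8 + 1), so t ≡ 5·6 = 30 ≡ 6 (mod 8).
    Then x = 14 + 45·6 = 284, valid modulo lcm(45, 8) = 360: x ≡ 284 (mod 360).
Verify: 284 mod 5 = 4 ✓, 284 mod 9 = 5 ✓, 284 mod 8 = 4 ✓.

x ≡ 284 (mod 360).


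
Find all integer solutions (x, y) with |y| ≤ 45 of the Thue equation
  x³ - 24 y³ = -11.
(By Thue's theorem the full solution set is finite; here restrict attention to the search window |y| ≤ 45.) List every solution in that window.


The equation is x³ - 24y³ = -11. For fixed y, x³ = 24·y³ − 11, so a solution requires the RHS to be a perfect cube.
Strategy: iterate y from -45 to 45, compute RHS = 24·y³ − 11, and check whether it is a (positive or negative) perfect cube.
Check small values of y:
  y = 0: RHS = -11 is not a perfect cube.
  y = 1: RHS = 13 is not a perfect cube.
  y = -1: RHS = -35 is not a perfect cube.
  y = 2: RHS = 181 is not a perfect cube.
  y = -2: RHS = -203 is not a perfect cube.
  y = 3: RHS = 637 is not a perfect cube.
  y = -3: RHS = -659 is not a perfect cube.
Continuing the search up to |y| = 45 finds no solutions either.
No (x, y) in the scanned range satisfies the equation.

No integer solutions with |y| ≤ 45.
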